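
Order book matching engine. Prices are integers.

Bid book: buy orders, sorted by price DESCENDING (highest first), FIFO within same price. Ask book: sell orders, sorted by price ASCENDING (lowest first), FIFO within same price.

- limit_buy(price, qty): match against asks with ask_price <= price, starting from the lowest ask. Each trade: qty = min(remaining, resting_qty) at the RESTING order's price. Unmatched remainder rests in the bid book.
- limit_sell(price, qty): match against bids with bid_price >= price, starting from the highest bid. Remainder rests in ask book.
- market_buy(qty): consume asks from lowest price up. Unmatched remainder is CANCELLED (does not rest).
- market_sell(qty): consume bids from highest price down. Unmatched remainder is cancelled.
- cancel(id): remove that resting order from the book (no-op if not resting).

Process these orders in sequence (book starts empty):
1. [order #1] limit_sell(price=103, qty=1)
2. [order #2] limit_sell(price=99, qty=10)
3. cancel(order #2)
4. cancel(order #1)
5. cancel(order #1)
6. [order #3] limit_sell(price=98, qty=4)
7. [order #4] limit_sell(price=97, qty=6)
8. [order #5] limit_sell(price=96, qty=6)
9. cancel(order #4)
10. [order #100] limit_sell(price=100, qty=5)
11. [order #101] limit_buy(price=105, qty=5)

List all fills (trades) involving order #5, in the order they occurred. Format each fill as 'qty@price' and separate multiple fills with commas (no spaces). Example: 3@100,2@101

After op 1 [order #1] limit_sell(price=103, qty=1): fills=none; bids=[-] asks=[#1:1@103]
After op 2 [order #2] limit_sell(price=99, qty=10): fills=none; bids=[-] asks=[#2:10@99 #1:1@103]
After op 3 cancel(order #2): fills=none; bids=[-] asks=[#1:1@103]
After op 4 cancel(order #1): fills=none; bids=[-] asks=[-]
After op 5 cancel(order #1): fills=none; bids=[-] asks=[-]
After op 6 [order #3] limit_sell(price=98, qty=4): fills=none; bids=[-] asks=[#3:4@98]
After op 7 [order #4] limit_sell(price=97, qty=6): fills=none; bids=[-] asks=[#4:6@97 #3:4@98]
After op 8 [order #5] limit_sell(price=96, qty=6): fills=none; bids=[-] asks=[#5:6@96 #4:6@97 #3:4@98]
After op 9 cancel(order #4): fills=none; bids=[-] asks=[#5:6@96 #3:4@98]
After op 10 [order #100] limit_sell(price=100, qty=5): fills=none; bids=[-] asks=[#5:6@96 #3:4@98 #100:5@100]
After op 11 [order #101] limit_buy(price=105, qty=5): fills=#101x#5:5@96; bids=[-] asks=[#5:1@96 #3:4@98 #100:5@100]

Answer: 5@96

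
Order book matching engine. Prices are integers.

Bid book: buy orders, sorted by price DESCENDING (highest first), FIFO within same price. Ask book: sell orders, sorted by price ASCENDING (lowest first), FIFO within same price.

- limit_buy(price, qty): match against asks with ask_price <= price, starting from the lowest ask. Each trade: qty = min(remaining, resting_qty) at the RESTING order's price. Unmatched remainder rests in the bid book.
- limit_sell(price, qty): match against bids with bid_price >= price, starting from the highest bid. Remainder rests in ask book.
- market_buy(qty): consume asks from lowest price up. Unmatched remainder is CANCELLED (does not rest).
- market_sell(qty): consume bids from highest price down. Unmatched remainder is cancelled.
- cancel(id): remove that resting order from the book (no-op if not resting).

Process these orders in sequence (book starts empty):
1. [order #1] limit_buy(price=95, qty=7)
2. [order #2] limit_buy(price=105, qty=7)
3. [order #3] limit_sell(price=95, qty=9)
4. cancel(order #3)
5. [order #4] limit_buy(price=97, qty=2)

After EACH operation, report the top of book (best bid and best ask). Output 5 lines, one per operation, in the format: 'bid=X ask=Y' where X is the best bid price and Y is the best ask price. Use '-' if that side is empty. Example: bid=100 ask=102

After op 1 [order #1] limit_buy(price=95, qty=7): fills=none; bids=[#1:7@95] asks=[-]
After op 2 [order #2] limit_buy(price=105, qty=7): fills=none; bids=[#2:7@105 #1:7@95] asks=[-]
After op 3 [order #3] limit_sell(price=95, qty=9): fills=#2x#3:7@105 #1x#3:2@95; bids=[#1:5@95] asks=[-]
After op 4 cancel(order #3): fills=none; bids=[#1:5@95] asks=[-]
After op 5 [order #4] limit_buy(price=97, qty=2): fills=none; bids=[#4:2@97 #1:5@95] asks=[-]

Answer: bid=95 ask=-
bid=105 ask=-
bid=95 ask=-
bid=95 ask=-
bid=97 ask=-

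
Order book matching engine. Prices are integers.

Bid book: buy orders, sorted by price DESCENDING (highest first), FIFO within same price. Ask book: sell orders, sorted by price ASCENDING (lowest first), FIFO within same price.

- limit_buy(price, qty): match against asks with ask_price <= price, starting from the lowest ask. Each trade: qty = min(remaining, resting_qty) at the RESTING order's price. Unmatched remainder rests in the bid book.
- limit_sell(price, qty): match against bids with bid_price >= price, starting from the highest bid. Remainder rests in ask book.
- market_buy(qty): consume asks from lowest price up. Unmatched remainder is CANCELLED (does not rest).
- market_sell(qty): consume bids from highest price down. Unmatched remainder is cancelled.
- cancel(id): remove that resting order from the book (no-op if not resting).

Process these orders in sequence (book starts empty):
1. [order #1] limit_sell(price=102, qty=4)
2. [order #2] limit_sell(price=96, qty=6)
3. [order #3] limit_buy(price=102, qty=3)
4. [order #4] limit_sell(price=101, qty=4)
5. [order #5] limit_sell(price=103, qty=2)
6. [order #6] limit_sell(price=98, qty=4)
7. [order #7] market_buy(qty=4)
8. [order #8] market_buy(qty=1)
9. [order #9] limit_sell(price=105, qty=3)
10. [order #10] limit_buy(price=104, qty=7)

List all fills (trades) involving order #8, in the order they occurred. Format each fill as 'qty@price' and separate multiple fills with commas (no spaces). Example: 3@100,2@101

After op 1 [order #1] limit_sell(price=102, qty=4): fills=none; bids=[-] asks=[#1:4@102]
After op 2 [order #2] limit_sell(price=96, qty=6): fills=none; bids=[-] asks=[#2:6@96 #1:4@102]
After op 3 [order #3] limit_buy(price=102, qty=3): fills=#3x#2:3@96; bids=[-] asks=[#2:3@96 #1:4@102]
After op 4 [order #4] limit_sell(price=101, qty=4): fills=none; bids=[-] asks=[#2:3@96 #4:4@101 #1:4@102]
After op 5 [order #5] limit_sell(price=103, qty=2): fills=none; bids=[-] asks=[#2:3@96 #4:4@101 #1:4@102 #5:2@103]
After op 6 [order #6] limit_sell(price=98, qty=4): fills=none; bids=[-] asks=[#2:3@96 #6:4@98 #4:4@101 #1:4@102 #5:2@103]
After op 7 [order #7] market_buy(qty=4): fills=#7x#2:3@96 #7x#6:1@98; bids=[-] asks=[#6:3@98 #4:4@101 #1:4@102 #5:2@103]
After op 8 [order #8] market_buy(qty=1): fills=#8x#6:1@98; bids=[-] asks=[#6:2@98 #4:4@101 #1:4@102 #5:2@103]
After op 9 [order #9] limit_sell(price=105, qty=3): fills=none; bids=[-] asks=[#6:2@98 #4:4@101 #1:4@102 #5:2@103 #9:3@105]
After op 10 [order #10] limit_buy(price=104, qty=7): fills=#10x#6:2@98 #10x#4:4@101 #10x#1:1@102; bids=[-] asks=[#1:3@102 #5:2@103 #9:3@105]

Answer: 1@98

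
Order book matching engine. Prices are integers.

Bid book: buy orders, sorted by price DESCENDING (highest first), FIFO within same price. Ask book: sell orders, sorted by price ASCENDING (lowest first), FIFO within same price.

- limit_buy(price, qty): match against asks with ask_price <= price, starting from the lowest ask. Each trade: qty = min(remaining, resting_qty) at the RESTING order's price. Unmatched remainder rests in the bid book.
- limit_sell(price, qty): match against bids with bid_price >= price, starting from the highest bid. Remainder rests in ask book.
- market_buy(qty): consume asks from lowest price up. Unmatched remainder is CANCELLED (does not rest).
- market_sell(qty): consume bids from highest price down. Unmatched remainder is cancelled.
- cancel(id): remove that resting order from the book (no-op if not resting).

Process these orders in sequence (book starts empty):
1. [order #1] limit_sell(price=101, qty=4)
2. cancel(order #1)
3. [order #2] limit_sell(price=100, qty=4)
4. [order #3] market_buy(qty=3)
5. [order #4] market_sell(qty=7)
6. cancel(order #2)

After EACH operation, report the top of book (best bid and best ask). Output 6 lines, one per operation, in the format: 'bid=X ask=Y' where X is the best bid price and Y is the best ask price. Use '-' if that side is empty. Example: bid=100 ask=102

After op 1 [order #1] limit_sell(price=101, qty=4): fills=none; bids=[-] asks=[#1:4@101]
After op 2 cancel(order #1): fills=none; bids=[-] asks=[-]
After op 3 [order #2] limit_sell(price=100, qty=4): fills=none; bids=[-] asks=[#2:4@100]
After op 4 [order #3] market_buy(qty=3): fills=#3x#2:3@100; bids=[-] asks=[#2:1@100]
After op 5 [order #4] market_sell(qty=7): fills=none; bids=[-] asks=[#2:1@100]
After op 6 cancel(order #2): fills=none; bids=[-] asks=[-]

Answer: bid=- ask=101
bid=- ask=-
bid=- ask=100
bid=- ask=100
bid=- ask=100
bid=- ask=-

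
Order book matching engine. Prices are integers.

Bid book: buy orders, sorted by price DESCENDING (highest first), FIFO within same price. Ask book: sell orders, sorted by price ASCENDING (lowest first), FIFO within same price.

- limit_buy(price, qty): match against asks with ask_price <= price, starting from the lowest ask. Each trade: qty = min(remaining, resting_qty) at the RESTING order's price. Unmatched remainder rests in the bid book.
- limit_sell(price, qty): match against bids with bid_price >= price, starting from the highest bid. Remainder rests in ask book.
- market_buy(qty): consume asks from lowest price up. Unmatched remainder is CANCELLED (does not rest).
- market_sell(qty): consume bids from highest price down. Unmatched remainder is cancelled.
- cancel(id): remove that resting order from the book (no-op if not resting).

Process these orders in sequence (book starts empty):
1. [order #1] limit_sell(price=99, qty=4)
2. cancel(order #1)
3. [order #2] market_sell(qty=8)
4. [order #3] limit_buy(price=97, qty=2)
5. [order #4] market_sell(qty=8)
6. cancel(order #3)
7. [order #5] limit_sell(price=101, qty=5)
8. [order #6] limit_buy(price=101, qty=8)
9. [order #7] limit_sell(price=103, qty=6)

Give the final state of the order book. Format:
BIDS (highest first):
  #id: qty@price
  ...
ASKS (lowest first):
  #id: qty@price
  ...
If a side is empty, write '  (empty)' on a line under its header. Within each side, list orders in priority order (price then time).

Answer: BIDS (highest first):
  #6: 3@101
ASKS (lowest first):
  #7: 6@103

Derivation:
After op 1 [order #1] limit_sell(price=99, qty=4): fills=none; bids=[-] asks=[#1:4@99]
After op 2 cancel(order #1): fills=none; bids=[-] asks=[-]
After op 3 [order #2] market_sell(qty=8): fills=none; bids=[-] asks=[-]
After op 4 [order #3] limit_buy(price=97, qty=2): fills=none; bids=[#3:2@97] asks=[-]
After op 5 [order #4] market_sell(qty=8): fills=#3x#4:2@97; bids=[-] asks=[-]
After op 6 cancel(order #3): fills=none; bids=[-] asks=[-]
After op 7 [order #5] limit_sell(price=101, qty=5): fills=none; bids=[-] asks=[#5:5@101]
After op 8 [order #6] limit_buy(price=101, qty=8): fills=#6x#5:5@101; bids=[#6:3@101] asks=[-]
After op 9 [order #7] limit_sell(price=103, qty=6): fills=none; bids=[#6:3@101] asks=[#7:6@103]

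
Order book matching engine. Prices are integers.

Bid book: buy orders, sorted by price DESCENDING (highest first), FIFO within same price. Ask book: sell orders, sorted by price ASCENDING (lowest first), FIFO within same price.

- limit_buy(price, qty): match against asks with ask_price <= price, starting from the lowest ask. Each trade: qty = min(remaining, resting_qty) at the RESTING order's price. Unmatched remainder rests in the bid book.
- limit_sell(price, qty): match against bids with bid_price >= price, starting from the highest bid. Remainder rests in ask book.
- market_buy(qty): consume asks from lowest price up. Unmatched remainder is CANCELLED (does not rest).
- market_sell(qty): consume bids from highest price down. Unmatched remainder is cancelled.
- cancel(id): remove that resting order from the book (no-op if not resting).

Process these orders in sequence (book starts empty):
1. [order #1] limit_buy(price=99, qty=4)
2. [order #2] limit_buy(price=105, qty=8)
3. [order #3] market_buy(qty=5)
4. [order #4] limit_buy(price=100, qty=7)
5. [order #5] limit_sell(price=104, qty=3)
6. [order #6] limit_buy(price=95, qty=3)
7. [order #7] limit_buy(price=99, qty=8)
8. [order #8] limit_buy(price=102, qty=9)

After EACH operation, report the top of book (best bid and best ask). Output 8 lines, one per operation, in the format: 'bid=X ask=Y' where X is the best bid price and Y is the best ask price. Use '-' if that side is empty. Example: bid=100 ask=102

After op 1 [order #1] limit_buy(price=99, qty=4): fills=none; bids=[#1:4@99] asks=[-]
After op 2 [order #2] limit_buy(price=105, qty=8): fills=none; bids=[#2:8@105 #1:4@99] asks=[-]
After op 3 [order #3] market_buy(qty=5): fills=none; bids=[#2:8@105 #1:4@99] asks=[-]
After op 4 [order #4] limit_buy(price=100, qty=7): fills=none; bids=[#2:8@105 #4:7@100 #1:4@99] asks=[-]
After op 5 [order #5] limit_sell(price=104, qty=3): fills=#2x#5:3@105; bids=[#2:5@105 #4:7@100 #1:4@99] asks=[-]
After op 6 [order #6] limit_buy(price=95, qty=3): fills=none; bids=[#2:5@105 #4:7@100 #1:4@99 #6:3@95] asks=[-]
After op 7 [order #7] limit_buy(price=99, qty=8): fills=none; bids=[#2:5@105 #4:7@100 #1:4@99 #7:8@99 #6:3@95] asks=[-]
After op 8 [order #8] limit_buy(price=102, qty=9): fills=none; bids=[#2:5@105 #8:9@102 #4:7@100 #1:4@99 #7:8@99 #6:3@95] asks=[-]

Answer: bid=99 ask=-
bid=105 ask=-
bid=105 ask=-
bid=105 ask=-
bid=105 ask=-
bid=105 ask=-
bid=105 ask=-
bid=105 ask=-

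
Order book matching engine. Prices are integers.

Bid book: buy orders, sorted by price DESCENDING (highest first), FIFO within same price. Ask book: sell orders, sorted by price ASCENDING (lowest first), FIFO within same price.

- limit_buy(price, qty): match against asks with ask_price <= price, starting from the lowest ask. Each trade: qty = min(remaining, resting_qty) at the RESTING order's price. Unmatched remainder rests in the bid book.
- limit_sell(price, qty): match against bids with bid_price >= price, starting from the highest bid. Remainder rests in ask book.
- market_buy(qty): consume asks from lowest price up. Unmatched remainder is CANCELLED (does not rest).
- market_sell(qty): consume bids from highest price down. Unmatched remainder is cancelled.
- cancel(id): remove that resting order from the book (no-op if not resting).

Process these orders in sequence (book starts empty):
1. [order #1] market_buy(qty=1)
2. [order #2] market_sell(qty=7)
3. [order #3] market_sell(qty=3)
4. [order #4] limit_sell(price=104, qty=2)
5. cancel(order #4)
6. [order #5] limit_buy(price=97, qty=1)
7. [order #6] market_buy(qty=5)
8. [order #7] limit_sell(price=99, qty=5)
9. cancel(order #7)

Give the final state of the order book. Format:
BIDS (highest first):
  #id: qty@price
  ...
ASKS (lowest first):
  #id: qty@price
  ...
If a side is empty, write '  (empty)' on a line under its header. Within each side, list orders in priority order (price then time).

After op 1 [order #1] market_buy(qty=1): fills=none; bids=[-] asks=[-]
After op 2 [order #2] market_sell(qty=7): fills=none; bids=[-] asks=[-]
After op 3 [order #3] market_sell(qty=3): fills=none; bids=[-] asks=[-]
After op 4 [order #4] limit_sell(price=104, qty=2): fills=none; bids=[-] asks=[#4:2@104]
After op 5 cancel(order #4): fills=none; bids=[-] asks=[-]
After op 6 [order #5] limit_buy(price=97, qty=1): fills=none; bids=[#5:1@97] asks=[-]
After op 7 [order #6] market_buy(qty=5): fills=none; bids=[#5:1@97] asks=[-]
After op 8 [order #7] limit_sell(price=99, qty=5): fills=none; bids=[#5:1@97] asks=[#7:5@99]
After op 9 cancel(order #7): fills=none; bids=[#5:1@97] asks=[-]

Answer: BIDS (highest first):
  #5: 1@97
ASKS (lowest first):
  (empty)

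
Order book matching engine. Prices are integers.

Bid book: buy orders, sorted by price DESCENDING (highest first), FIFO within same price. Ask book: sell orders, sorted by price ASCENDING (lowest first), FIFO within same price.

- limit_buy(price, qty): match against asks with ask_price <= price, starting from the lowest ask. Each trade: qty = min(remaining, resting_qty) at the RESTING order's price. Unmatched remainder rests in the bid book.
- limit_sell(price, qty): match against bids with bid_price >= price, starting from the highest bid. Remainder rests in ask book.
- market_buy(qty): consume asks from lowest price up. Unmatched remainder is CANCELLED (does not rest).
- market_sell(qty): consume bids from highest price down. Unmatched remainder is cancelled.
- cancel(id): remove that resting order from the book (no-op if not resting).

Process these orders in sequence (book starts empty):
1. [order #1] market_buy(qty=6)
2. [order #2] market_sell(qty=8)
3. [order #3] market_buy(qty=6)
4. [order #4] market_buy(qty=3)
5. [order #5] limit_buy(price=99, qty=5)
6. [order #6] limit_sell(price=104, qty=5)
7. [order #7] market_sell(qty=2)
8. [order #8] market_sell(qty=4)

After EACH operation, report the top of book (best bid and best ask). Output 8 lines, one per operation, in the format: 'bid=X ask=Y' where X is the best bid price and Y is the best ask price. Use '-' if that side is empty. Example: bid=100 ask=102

After op 1 [order #1] market_buy(qty=6): fills=none; bids=[-] asks=[-]
After op 2 [order #2] market_sell(qty=8): fills=none; bids=[-] asks=[-]
After op 3 [order #3] market_buy(qty=6): fills=none; bids=[-] asks=[-]
After op 4 [order #4] market_buy(qty=3): fills=none; bids=[-] asks=[-]
After op 5 [order #5] limit_buy(price=99, qty=5): fills=none; bids=[#5:5@99] asks=[-]
After op 6 [order #6] limit_sell(price=104, qty=5): fills=none; bids=[#5:5@99] asks=[#6:5@104]
After op 7 [order #7] market_sell(qty=2): fills=#5x#7:2@99; bids=[#5:3@99] asks=[#6:5@104]
After op 8 [order #8] market_sell(qty=4): fills=#5x#8:3@99; bids=[-] asks=[#6:5@104]

Answer: bid=- ask=-
bid=- ask=-
bid=- ask=-
bid=- ask=-
bid=99 ask=-
bid=99 ask=104
bid=99 ask=104
bid=- ask=104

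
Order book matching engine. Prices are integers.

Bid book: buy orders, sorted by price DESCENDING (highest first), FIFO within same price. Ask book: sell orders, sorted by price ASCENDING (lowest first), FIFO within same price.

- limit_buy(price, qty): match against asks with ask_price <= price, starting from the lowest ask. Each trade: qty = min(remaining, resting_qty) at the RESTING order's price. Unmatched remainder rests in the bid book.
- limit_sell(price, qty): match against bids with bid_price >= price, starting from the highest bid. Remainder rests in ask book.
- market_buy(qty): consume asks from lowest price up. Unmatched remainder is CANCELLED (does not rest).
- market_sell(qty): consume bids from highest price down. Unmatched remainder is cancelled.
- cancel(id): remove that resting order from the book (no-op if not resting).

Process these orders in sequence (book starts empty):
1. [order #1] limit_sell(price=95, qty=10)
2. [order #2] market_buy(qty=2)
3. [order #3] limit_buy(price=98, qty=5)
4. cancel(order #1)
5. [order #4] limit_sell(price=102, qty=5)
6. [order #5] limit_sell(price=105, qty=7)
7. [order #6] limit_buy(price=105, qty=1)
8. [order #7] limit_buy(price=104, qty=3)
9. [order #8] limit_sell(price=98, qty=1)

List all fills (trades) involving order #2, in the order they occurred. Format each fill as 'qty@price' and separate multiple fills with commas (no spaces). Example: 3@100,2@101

Answer: 2@95

Derivation:
After op 1 [order #1] limit_sell(price=95, qty=10): fills=none; bids=[-] asks=[#1:10@95]
After op 2 [order #2] market_buy(qty=2): fills=#2x#1:2@95; bids=[-] asks=[#1:8@95]
After op 3 [order #3] limit_buy(price=98, qty=5): fills=#3x#1:5@95; bids=[-] asks=[#1:3@95]
After op 4 cancel(order #1): fills=none; bids=[-] asks=[-]
After op 5 [order #4] limit_sell(price=102, qty=5): fills=none; bids=[-] asks=[#4:5@102]
After op 6 [order #5] limit_sell(price=105, qty=7): fills=none; bids=[-] asks=[#4:5@102 #5:7@105]
After op 7 [order #6] limit_buy(price=105, qty=1): fills=#6x#4:1@102; bids=[-] asks=[#4:4@102 #5:7@105]
After op 8 [order #7] limit_buy(price=104, qty=3): fills=#7x#4:3@102; bids=[-] asks=[#4:1@102 #5:7@105]
After op 9 [order #8] limit_sell(price=98, qty=1): fills=none; bids=[-] asks=[#8:1@98 #4:1@102 #5:7@105]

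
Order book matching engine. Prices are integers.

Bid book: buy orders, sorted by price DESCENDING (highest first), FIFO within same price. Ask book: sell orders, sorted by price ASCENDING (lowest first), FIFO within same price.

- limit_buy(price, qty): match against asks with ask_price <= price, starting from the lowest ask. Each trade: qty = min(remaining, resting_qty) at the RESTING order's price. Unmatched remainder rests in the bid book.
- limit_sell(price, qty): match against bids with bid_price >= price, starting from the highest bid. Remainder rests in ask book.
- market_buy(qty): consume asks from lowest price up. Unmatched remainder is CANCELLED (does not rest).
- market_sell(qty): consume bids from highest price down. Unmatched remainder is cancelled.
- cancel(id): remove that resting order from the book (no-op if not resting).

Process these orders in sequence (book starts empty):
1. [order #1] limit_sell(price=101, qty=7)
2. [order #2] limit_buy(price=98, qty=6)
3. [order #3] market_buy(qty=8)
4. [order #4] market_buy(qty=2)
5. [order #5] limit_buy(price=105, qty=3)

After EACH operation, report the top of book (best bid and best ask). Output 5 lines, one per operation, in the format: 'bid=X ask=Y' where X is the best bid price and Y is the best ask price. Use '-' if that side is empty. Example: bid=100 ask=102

Answer: bid=- ask=101
bid=98 ask=101
bid=98 ask=-
bid=98 ask=-
bid=105 ask=-

Derivation:
After op 1 [order #1] limit_sell(price=101, qty=7): fills=none; bids=[-] asks=[#1:7@101]
After op 2 [order #2] limit_buy(price=98, qty=6): fills=none; bids=[#2:6@98] asks=[#1:7@101]
After op 3 [order #3] market_buy(qty=8): fills=#3x#1:7@101; bids=[#2:6@98] asks=[-]
After op 4 [order #4] market_buy(qty=2): fills=none; bids=[#2:6@98] asks=[-]
After op 5 [order #5] limit_buy(price=105, qty=3): fills=none; bids=[#5:3@105 #2:6@98] asks=[-]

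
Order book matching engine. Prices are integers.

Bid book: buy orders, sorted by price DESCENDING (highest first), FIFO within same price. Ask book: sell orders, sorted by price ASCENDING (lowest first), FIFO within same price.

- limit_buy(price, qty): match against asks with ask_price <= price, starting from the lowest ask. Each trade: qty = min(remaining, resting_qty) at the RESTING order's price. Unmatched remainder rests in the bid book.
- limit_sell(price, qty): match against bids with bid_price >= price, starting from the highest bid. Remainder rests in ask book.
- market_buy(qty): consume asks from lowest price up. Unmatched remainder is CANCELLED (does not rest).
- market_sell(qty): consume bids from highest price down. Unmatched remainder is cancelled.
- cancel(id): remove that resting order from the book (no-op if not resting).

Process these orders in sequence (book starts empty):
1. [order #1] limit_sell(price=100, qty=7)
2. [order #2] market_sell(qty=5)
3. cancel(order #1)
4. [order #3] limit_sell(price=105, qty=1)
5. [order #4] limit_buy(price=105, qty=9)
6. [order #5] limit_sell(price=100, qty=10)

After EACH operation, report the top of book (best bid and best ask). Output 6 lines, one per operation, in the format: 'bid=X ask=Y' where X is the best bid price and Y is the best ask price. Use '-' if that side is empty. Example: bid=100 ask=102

Answer: bid=- ask=100
bid=- ask=100
bid=- ask=-
bid=- ask=105
bid=105 ask=-
bid=- ask=100

Derivation:
After op 1 [order #1] limit_sell(price=100, qty=7): fills=none; bids=[-] asks=[#1:7@100]
After op 2 [order #2] market_sell(qty=5): fills=none; bids=[-] asks=[#1:7@100]
After op 3 cancel(order #1): fills=none; bids=[-] asks=[-]
After op 4 [order #3] limit_sell(price=105, qty=1): fills=none; bids=[-] asks=[#3:1@105]
After op 5 [order #4] limit_buy(price=105, qty=9): fills=#4x#3:1@105; bids=[#4:8@105] asks=[-]
After op 6 [order #5] limit_sell(price=100, qty=10): fills=#4x#5:8@105; bids=[-] asks=[#5:2@100]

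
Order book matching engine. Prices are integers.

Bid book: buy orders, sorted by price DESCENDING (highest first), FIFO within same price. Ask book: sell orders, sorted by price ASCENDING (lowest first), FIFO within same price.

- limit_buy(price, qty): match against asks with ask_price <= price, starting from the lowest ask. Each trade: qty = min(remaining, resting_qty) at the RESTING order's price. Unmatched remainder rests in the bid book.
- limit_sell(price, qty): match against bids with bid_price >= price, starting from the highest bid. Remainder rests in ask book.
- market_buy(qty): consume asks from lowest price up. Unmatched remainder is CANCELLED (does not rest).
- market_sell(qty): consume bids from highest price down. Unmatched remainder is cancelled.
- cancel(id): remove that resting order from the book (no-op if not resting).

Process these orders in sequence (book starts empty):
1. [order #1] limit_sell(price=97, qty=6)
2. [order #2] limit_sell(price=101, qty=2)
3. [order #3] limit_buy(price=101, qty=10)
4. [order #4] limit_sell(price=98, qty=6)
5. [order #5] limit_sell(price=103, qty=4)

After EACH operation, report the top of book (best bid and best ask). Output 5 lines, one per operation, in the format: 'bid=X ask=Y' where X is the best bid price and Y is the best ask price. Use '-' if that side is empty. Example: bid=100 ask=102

Answer: bid=- ask=97
bid=- ask=97
bid=101 ask=-
bid=- ask=98
bid=- ask=98

Derivation:
After op 1 [order #1] limit_sell(price=97, qty=6): fills=none; bids=[-] asks=[#1:6@97]
After op 2 [order #2] limit_sell(price=101, qty=2): fills=none; bids=[-] asks=[#1:6@97 #2:2@101]
After op 3 [order #3] limit_buy(price=101, qty=10): fills=#3x#1:6@97 #3x#2:2@101; bids=[#3:2@101] asks=[-]
After op 4 [order #4] limit_sell(price=98, qty=6): fills=#3x#4:2@101; bids=[-] asks=[#4:4@98]
After op 5 [order #5] limit_sell(price=103, qty=4): fills=none; bids=[-] asks=[#4:4@98 #5:4@103]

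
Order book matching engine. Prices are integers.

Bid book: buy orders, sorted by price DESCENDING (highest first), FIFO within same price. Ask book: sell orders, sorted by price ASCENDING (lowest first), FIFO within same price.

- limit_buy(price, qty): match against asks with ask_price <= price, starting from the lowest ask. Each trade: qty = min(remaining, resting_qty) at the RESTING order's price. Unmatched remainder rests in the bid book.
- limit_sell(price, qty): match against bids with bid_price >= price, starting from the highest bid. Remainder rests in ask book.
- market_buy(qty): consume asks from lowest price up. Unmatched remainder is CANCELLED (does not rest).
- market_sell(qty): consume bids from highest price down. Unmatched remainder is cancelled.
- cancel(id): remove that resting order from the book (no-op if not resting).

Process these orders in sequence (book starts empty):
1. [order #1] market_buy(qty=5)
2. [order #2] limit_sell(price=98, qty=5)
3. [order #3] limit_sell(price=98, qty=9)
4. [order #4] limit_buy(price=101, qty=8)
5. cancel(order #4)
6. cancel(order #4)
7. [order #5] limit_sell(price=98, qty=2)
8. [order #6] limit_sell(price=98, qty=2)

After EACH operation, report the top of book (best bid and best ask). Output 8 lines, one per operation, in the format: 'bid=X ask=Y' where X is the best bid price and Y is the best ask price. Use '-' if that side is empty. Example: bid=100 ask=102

Answer: bid=- ask=-
bid=- ask=98
bid=- ask=98
bid=- ask=98
bid=- ask=98
bid=- ask=98
bid=- ask=98
bid=- ask=98

Derivation:
After op 1 [order #1] market_buy(qty=5): fills=none; bids=[-] asks=[-]
After op 2 [order #2] limit_sell(price=98, qty=5): fills=none; bids=[-] asks=[#2:5@98]
After op 3 [order #3] limit_sell(price=98, qty=9): fills=none; bids=[-] asks=[#2:5@98 #3:9@98]
After op 4 [order #4] limit_buy(price=101, qty=8): fills=#4x#2:5@98 #4x#3:3@98; bids=[-] asks=[#3:6@98]
After op 5 cancel(order #4): fills=none; bids=[-] asks=[#3:6@98]
After op 6 cancel(order #4): fills=none; bids=[-] asks=[#3:6@98]
After op 7 [order #5] limit_sell(price=98, qty=2): fills=none; bids=[-] asks=[#3:6@98 #5:2@98]
After op 8 [order #6] limit_sell(price=98, qty=2): fills=none; bids=[-] asks=[#3:6@98 #5:2@98 #6:2@98]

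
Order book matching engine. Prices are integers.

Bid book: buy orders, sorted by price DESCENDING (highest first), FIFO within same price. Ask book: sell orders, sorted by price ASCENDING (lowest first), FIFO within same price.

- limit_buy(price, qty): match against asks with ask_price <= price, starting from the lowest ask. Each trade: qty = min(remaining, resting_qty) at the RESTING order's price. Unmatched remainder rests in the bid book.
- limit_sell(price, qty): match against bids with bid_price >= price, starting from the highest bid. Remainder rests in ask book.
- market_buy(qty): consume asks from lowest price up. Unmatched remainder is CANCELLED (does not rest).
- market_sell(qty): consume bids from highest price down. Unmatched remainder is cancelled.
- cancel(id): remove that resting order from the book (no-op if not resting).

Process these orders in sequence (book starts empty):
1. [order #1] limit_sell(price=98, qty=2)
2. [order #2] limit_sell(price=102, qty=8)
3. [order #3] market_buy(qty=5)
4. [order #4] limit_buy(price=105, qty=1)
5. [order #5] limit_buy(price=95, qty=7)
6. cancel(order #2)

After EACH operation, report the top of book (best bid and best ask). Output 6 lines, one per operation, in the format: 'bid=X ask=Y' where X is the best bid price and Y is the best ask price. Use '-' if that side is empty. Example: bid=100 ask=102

After op 1 [order #1] limit_sell(price=98, qty=2): fills=none; bids=[-] asks=[#1:2@98]
After op 2 [order #2] limit_sell(price=102, qty=8): fills=none; bids=[-] asks=[#1:2@98 #2:8@102]
After op 3 [order #3] market_buy(qty=5): fills=#3x#1:2@98 #3x#2:3@102; bids=[-] asks=[#2:5@102]
After op 4 [order #4] limit_buy(price=105, qty=1): fills=#4x#2:1@102; bids=[-] asks=[#2:4@102]
After op 5 [order #5] limit_buy(price=95, qty=7): fills=none; bids=[#5:7@95] asks=[#2:4@102]
After op 6 cancel(order #2): fills=none; bids=[#5:7@95] asks=[-]

Answer: bid=- ask=98
bid=- ask=98
bid=- ask=102
bid=- ask=102
bid=95 ask=102
bid=95 ask=-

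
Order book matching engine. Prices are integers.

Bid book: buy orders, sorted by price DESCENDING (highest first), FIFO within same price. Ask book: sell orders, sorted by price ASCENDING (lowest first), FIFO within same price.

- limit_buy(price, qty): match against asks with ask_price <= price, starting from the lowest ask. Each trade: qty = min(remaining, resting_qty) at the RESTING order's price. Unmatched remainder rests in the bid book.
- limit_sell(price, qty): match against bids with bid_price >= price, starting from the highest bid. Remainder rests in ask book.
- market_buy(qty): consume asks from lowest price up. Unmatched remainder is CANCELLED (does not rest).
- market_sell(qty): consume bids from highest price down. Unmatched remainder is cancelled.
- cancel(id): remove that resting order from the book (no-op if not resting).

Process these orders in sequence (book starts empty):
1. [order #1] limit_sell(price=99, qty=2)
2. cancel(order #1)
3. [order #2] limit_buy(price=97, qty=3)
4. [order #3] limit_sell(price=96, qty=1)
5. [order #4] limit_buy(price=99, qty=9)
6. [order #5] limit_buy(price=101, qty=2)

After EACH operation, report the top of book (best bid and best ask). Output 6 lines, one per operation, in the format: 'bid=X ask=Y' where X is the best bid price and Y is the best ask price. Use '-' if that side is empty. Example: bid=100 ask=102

Answer: bid=- ask=99
bid=- ask=-
bid=97 ask=-
bid=97 ask=-
bid=99 ask=-
bid=101 ask=-

Derivation:
After op 1 [order #1] limit_sell(price=99, qty=2): fills=none; bids=[-] asks=[#1:2@99]
After op 2 cancel(order #1): fills=none; bids=[-] asks=[-]
After op 3 [order #2] limit_buy(price=97, qty=3): fills=none; bids=[#2:3@97] asks=[-]
After op 4 [order #3] limit_sell(price=96, qty=1): fills=#2x#3:1@97; bids=[#2:2@97] asks=[-]
After op 5 [order #4] limit_buy(price=99, qty=9): fills=none; bids=[#4:9@99 #2:2@97] asks=[-]
After op 6 [order #5] limit_buy(price=101, qty=2): fills=none; bids=[#5:2@101 #4:9@99 #2:2@97] asks=[-]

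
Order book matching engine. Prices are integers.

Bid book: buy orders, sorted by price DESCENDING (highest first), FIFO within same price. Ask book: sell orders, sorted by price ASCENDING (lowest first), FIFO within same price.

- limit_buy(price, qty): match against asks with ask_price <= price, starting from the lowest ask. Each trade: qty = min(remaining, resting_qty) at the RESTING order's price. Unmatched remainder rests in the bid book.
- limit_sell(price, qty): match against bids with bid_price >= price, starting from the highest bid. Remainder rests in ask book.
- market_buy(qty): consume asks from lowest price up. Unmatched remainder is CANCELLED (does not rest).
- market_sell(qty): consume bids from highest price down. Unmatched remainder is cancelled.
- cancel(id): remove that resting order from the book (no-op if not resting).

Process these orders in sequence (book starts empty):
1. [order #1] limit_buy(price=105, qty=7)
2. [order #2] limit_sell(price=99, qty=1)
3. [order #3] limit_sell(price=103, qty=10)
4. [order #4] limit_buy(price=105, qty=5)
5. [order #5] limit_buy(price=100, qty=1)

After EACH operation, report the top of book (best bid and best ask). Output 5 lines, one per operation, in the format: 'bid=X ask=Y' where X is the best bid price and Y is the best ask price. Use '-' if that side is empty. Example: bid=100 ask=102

After op 1 [order #1] limit_buy(price=105, qty=7): fills=none; bids=[#1:7@105] asks=[-]
After op 2 [order #2] limit_sell(price=99, qty=1): fills=#1x#2:1@105; bids=[#1:6@105] asks=[-]
After op 3 [order #3] limit_sell(price=103, qty=10): fills=#1x#3:6@105; bids=[-] asks=[#3:4@103]
After op 4 [order #4] limit_buy(price=105, qty=5): fills=#4x#3:4@103; bids=[#4:1@105] asks=[-]
After op 5 [order #5] limit_buy(price=100, qty=1): fills=none; bids=[#4:1@105 #5:1@100] asks=[-]

Answer: bid=105 ask=-
bid=105 ask=-
bid=- ask=103
bid=105 ask=-
bid=105 ask=-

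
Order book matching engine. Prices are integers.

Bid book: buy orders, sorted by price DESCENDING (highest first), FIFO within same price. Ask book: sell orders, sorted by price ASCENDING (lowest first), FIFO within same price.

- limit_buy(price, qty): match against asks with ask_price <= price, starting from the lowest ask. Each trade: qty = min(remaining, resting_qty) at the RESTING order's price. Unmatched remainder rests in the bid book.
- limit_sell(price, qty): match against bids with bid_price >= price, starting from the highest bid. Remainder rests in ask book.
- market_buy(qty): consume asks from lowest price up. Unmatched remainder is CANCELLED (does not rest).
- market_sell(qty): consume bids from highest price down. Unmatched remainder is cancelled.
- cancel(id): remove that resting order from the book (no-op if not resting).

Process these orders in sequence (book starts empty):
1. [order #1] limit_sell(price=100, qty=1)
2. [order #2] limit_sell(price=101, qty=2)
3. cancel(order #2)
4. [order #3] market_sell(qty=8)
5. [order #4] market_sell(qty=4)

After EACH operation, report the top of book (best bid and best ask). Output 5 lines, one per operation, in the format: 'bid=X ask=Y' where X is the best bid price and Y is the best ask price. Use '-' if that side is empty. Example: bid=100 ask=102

After op 1 [order #1] limit_sell(price=100, qty=1): fills=none; bids=[-] asks=[#1:1@100]
After op 2 [order #2] limit_sell(price=101, qty=2): fills=none; bids=[-] asks=[#1:1@100 #2:2@101]
After op 3 cancel(order #2): fills=none; bids=[-] asks=[#1:1@100]
After op 4 [order #3] market_sell(qty=8): fills=none; bids=[-] asks=[#1:1@100]
After op 5 [order #4] market_sell(qty=4): fills=none; bids=[-] asks=[#1:1@100]

Answer: bid=- ask=100
bid=- ask=100
bid=- ask=100
bid=- ask=100
bid=- ask=100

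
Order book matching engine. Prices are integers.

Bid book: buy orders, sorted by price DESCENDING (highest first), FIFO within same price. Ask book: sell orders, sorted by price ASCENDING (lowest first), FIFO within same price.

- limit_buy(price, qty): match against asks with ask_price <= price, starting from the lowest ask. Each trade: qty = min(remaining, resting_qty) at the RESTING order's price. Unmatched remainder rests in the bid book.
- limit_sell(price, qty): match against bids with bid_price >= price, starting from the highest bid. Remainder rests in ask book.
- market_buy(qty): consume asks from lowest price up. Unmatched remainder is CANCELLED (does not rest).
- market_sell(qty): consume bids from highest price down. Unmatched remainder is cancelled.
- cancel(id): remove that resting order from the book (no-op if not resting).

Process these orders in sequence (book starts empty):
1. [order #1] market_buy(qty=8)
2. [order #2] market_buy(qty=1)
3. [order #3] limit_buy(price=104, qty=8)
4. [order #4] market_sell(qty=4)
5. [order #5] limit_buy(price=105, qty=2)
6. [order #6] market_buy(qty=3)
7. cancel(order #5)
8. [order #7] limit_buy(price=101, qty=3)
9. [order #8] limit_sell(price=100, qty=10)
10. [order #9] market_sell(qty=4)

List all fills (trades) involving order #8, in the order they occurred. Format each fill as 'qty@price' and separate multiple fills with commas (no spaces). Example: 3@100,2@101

After op 1 [order #1] market_buy(qty=8): fills=none; bids=[-] asks=[-]
After op 2 [order #2] market_buy(qty=1): fills=none; bids=[-] asks=[-]
After op 3 [order #3] limit_buy(price=104, qty=8): fills=none; bids=[#3:8@104] asks=[-]
After op 4 [order #4] market_sell(qty=4): fills=#3x#4:4@104; bids=[#3:4@104] asks=[-]
After op 5 [order #5] limit_buy(price=105, qty=2): fills=none; bids=[#5:2@105 #3:4@104] asks=[-]
After op 6 [order #6] market_buy(qty=3): fills=none; bids=[#5:2@105 #3:4@104] asks=[-]
After op 7 cancel(order #5): fills=none; bids=[#3:4@104] asks=[-]
After op 8 [order #7] limit_buy(price=101, qty=3): fills=none; bids=[#3:4@104 #7:3@101] asks=[-]
After op 9 [order #8] limit_sell(price=100, qty=10): fills=#3x#8:4@104 #7x#8:3@101; bids=[-] asks=[#8:3@100]
After op 10 [order #9] market_sell(qty=4): fills=none; bids=[-] asks=[#8:3@100]

Answer: 4@104,3@101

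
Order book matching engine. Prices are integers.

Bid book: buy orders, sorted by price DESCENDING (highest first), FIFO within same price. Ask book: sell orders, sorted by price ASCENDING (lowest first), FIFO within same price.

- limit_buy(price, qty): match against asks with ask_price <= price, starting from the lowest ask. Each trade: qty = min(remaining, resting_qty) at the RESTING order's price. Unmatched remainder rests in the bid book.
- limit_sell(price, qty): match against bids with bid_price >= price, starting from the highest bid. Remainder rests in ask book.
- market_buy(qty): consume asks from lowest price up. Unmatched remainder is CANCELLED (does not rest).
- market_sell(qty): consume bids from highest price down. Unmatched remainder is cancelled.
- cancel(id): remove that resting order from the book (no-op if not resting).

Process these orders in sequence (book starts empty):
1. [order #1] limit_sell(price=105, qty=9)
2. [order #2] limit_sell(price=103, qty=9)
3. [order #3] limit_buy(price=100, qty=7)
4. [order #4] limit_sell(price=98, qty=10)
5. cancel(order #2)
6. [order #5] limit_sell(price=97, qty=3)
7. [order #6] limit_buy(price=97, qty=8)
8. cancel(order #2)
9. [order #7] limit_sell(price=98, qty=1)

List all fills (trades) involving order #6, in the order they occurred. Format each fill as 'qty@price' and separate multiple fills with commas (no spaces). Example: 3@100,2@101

Answer: 3@97

Derivation:
After op 1 [order #1] limit_sell(price=105, qty=9): fills=none; bids=[-] asks=[#1:9@105]
After op 2 [order #2] limit_sell(price=103, qty=9): fills=none; bids=[-] asks=[#2:9@103 #1:9@105]
After op 3 [order #3] limit_buy(price=100, qty=7): fills=none; bids=[#3:7@100] asks=[#2:9@103 #1:9@105]
After op 4 [order #4] limit_sell(price=98, qty=10): fills=#3x#4:7@100; bids=[-] asks=[#4:3@98 #2:9@103 #1:9@105]
After op 5 cancel(order #2): fills=none; bids=[-] asks=[#4:3@98 #1:9@105]
After op 6 [order #5] limit_sell(price=97, qty=3): fills=none; bids=[-] asks=[#5:3@97 #4:3@98 #1:9@105]
After op 7 [order #6] limit_buy(price=97, qty=8): fills=#6x#5:3@97; bids=[#6:5@97] asks=[#4:3@98 #1:9@105]
After op 8 cancel(order #2): fills=none; bids=[#6:5@97] asks=[#4:3@98 #1:9@105]
After op 9 [order #7] limit_sell(price=98, qty=1): fills=none; bids=[#6:5@97] asks=[#4:3@98 #7:1@98 #1:9@105]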